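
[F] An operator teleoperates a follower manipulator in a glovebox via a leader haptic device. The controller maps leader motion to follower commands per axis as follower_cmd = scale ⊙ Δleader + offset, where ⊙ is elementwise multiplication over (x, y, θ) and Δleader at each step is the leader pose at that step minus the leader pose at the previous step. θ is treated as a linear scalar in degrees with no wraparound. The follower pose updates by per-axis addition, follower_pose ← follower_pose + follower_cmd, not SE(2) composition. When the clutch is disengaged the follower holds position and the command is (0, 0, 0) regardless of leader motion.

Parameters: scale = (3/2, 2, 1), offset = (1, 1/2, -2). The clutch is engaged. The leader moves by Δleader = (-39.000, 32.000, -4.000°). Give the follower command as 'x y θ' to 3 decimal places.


-57.500 64.500 -6.000

axis x: 3/2·-39.000 + 1 = -57.500
axis y: 2·32.000 + 1/2 = 64.500
axis θ: 1·-4.000 + -2 = -6.000


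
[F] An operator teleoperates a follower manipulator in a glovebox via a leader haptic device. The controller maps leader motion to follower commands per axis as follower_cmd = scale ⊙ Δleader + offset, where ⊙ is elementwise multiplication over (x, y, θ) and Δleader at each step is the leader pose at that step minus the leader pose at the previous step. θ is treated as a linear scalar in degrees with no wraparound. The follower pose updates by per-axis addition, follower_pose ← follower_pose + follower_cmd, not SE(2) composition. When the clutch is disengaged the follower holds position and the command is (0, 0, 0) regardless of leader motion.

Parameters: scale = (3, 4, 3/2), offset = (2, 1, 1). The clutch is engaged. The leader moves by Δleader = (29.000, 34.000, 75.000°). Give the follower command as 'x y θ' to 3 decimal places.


axis x: 3·29.000 + 2 = 89.000
axis y: 4·34.000 + 1 = 137.000
axis θ: 3/2·75.000 + 1 = 113.500

89.000 137.000 113.500


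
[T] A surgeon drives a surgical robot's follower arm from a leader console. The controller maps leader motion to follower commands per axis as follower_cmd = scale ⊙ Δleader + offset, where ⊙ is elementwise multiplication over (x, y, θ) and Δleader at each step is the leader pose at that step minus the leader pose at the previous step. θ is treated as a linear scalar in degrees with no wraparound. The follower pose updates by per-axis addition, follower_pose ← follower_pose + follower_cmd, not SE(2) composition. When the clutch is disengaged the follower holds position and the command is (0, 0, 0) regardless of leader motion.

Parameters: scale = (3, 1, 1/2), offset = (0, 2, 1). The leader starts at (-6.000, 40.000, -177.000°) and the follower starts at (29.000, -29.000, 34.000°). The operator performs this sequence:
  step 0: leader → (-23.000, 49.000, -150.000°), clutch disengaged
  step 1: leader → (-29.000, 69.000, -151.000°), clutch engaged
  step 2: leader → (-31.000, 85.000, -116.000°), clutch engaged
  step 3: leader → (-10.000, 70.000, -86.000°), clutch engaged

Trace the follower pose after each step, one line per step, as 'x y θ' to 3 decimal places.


step 0: Δleader=(-17.000, 9.000, 27.000°), disengaged; cmd=(0,0,0) → follower holds at (29.000, -29.000, 34.000°)
step 1: Δleader=(-6.000, 20.000, -1.000°), engaged; cmd=(-18.000, 22.000, 0.500°) → follower=(11.000, -7.000, 34.500°)
step 2: Δleader=(-2.000, 16.000, 35.000°), engaged; cmd=(-6.000, 18.000, 18.500°) → follower=(5.000, 11.000, 53.000°)
step 3: Δleader=(21.000, -15.000, 30.000°), engaged; cmd=(63.000, -13.000, 16.000°) → follower=(68.000, -2.000, 69.000°)

29.000 -29.000 34.000
11.000 -7.000 34.500
5.000 11.000 53.000
68.000 -2.000 69.000


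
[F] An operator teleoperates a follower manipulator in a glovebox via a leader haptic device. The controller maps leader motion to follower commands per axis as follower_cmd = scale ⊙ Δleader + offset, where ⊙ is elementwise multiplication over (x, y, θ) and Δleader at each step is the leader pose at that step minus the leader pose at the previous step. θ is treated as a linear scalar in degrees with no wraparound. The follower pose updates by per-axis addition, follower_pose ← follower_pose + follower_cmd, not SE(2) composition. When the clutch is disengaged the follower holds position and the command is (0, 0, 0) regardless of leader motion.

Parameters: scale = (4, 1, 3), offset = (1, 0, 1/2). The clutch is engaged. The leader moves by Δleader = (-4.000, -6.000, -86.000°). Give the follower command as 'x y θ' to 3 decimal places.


axis x: 4·-4.000 + 1 = -15.000
axis y: 1·-6.000 + 0 = -6.000
axis θ: 3·-86.000 + 1/2 = -257.500

-15.000 -6.000 -257.500


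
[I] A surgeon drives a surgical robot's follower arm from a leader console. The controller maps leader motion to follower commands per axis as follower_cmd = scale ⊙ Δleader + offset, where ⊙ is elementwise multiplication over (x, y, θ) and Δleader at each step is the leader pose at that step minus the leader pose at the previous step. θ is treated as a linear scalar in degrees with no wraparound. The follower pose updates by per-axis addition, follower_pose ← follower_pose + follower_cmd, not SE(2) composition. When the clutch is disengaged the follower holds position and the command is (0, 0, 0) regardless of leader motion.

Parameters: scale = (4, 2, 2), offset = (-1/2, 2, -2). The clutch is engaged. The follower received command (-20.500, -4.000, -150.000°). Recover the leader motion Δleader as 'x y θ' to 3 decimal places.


axis x: (-20.500 − -1/2) / (4) = -5.000
axis y: (-4.000 − 2) / (2) = -3.000
axis θ: (-150.000 − -2) / (2) = -74.000

-5.000 -3.000 -74.000


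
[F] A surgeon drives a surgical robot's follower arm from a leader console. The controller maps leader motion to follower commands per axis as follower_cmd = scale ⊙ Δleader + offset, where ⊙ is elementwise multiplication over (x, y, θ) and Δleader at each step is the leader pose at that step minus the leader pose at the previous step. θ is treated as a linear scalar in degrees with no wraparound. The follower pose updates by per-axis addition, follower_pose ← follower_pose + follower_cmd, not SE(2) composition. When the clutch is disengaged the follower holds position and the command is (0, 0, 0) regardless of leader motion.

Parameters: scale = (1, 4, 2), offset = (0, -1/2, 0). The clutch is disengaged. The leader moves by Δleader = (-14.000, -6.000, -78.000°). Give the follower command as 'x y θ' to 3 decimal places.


0.000 0.000 0.000

clutch disengaged → follower holds; cmd = (0, 0, 0)


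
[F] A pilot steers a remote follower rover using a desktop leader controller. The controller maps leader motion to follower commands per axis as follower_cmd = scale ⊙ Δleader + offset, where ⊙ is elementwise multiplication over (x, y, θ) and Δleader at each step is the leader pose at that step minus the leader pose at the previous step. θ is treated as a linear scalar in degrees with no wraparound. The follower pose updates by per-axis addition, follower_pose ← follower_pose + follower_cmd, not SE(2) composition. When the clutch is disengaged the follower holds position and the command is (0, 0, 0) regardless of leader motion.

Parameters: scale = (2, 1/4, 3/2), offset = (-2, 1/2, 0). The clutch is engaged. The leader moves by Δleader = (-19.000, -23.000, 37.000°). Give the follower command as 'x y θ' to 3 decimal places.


-40.000 -5.250 55.500

axis x: 2·-19.000 + -2 = -40.000
axis y: 1/4·-23.000 + 1/2 = -5.250
axis θ: 3/2·37.000 + 0 = 55.500


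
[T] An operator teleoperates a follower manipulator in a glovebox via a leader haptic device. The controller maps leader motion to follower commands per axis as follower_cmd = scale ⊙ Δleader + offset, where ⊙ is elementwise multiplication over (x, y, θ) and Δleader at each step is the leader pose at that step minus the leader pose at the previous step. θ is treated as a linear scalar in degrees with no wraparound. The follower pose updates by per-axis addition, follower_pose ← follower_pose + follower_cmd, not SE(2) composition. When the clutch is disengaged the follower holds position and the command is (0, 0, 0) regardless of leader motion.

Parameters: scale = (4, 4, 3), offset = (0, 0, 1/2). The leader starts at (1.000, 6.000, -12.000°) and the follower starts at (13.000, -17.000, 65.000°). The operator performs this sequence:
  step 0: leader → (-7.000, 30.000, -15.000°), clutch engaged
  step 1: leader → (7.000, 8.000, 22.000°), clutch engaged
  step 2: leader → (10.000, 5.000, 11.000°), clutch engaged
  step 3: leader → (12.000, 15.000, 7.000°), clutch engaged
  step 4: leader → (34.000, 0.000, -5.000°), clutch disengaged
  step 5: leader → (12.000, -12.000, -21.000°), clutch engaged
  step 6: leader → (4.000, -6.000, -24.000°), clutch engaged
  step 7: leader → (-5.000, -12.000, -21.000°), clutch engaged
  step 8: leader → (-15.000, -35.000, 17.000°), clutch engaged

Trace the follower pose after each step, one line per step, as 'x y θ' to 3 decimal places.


step 0: Δleader=(-8.000, 24.000, -3.000°), engaged; cmd=(-32.000, 96.000, -8.500°) → follower=(-19.000, 79.000, 56.500°)
step 1: Δleader=(14.000, -22.000, 37.000°), engaged; cmd=(56.000, -88.000, 111.500°) → follower=(37.000, -9.000, 168.000°)
step 2: Δleader=(3.000, -3.000, -11.000°), engaged; cmd=(12.000, -12.000, -32.500°) → follower=(49.000, -21.000, 135.500°)
step 3: Δleader=(2.000, 10.000, -4.000°), engaged; cmd=(8.000, 40.000, -11.500°) → follower=(57.000, 19.000, 124.000°)
step 4: Δleader=(22.000, -15.000, -12.000°), disengaged; cmd=(0,0,0) → follower holds at (57.000, 19.000, 124.000°)
step 5: Δleader=(-22.000, -12.000, -16.000°), engaged; cmd=(-88.000, -48.000, -47.500°) → follower=(-31.000, -29.000, 76.500°)
step 6: Δleader=(-8.000, 6.000, -3.000°), engaged; cmd=(-32.000, 24.000, -8.500°) → follower=(-63.000, -5.000, 68.000°)
step 7: Δleader=(-9.000, -6.000, 3.000°), engaged; cmd=(-36.000, -24.000, 9.500°) → follower=(-99.000, -29.000, 77.500°)
step 8: Δleader=(-10.000, -23.000, 38.000°), engaged; cmd=(-40.000, -92.000, 114.500°) → follower=(-139.000, -121.000, 192.000°)

-19.000 79.000 56.500
37.000 -9.000 168.000
49.000 -21.000 135.500
57.000 19.000 124.000
57.000 19.000 124.000
-31.000 -29.000 76.500
-63.000 -5.000 68.000
-99.000 -29.000 77.500
-139.000 -121.000 192.000


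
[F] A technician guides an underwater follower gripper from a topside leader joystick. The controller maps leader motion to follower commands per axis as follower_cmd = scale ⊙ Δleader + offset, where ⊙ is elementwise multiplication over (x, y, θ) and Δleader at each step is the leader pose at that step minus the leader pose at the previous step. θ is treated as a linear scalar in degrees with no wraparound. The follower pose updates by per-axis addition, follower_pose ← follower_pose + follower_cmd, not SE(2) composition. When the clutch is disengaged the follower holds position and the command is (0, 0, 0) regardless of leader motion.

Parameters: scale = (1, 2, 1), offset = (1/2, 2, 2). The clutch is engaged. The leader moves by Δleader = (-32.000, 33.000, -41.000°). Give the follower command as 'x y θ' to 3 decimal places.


axis x: 1·-32.000 + 1/2 = -31.500
axis y: 2·33.000 + 2 = 68.000
axis θ: 1·-41.000 + 2 = -39.000

-31.500 68.000 -39.000


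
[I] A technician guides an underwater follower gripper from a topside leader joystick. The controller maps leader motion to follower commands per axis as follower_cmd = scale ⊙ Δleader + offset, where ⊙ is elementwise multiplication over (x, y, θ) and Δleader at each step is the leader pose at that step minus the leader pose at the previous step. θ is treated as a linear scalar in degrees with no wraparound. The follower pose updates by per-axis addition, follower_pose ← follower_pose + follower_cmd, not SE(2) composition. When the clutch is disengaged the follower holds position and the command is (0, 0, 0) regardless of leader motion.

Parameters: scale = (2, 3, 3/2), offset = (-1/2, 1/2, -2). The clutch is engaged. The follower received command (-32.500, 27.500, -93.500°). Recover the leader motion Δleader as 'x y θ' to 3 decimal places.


axis x: (-32.500 − -1/2) / (2) = -16.000
axis y: (27.500 − 1/2) / (3) = 9.000
axis θ: (-93.500 − -2) / (3/2) = -61.000

-16.000 9.000 -61.000


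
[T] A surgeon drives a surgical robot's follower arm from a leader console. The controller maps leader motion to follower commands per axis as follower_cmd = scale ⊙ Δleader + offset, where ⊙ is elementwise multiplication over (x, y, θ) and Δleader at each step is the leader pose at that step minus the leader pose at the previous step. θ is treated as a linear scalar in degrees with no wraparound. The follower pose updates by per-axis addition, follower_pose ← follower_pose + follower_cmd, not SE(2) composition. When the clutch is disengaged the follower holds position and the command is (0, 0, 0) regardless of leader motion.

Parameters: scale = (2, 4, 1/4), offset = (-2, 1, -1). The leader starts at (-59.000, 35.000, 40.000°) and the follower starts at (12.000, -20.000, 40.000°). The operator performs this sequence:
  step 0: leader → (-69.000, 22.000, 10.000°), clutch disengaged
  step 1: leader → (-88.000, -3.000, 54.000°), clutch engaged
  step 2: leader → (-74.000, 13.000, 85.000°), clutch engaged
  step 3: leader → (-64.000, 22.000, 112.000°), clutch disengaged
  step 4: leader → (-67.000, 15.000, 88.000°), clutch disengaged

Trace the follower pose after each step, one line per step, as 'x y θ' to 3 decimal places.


12.000 -20.000 40.000
-28.000 -119.000 50.000
-2.000 -54.000 56.750
-2.000 -54.000 56.750
-2.000 -54.000 56.750

step 0: Δleader=(-10.000, -13.000, -30.000°), disengaged; cmd=(0,0,0) → follower holds at (12.000, -20.000, 40.000°)
step 1: Δleader=(-19.000, -25.000, 44.000°), engaged; cmd=(-40.000, -99.000, 10.000°) → follower=(-28.000, -119.000, 50.000°)
step 2: Δleader=(14.000, 16.000, 31.000°), engaged; cmd=(26.000, 65.000, 6.750°) → follower=(-2.000, -54.000, 56.750°)
step 3: Δleader=(10.000, 9.000, 27.000°), disengaged; cmd=(0,0,0) → follower holds at (-2.000, -54.000, 56.750°)
step 4: Δleader=(-3.000, -7.000, -24.000°), disengaged; cmd=(0,0,0) → follower holds at (-2.000, -54.000, 56.750°)


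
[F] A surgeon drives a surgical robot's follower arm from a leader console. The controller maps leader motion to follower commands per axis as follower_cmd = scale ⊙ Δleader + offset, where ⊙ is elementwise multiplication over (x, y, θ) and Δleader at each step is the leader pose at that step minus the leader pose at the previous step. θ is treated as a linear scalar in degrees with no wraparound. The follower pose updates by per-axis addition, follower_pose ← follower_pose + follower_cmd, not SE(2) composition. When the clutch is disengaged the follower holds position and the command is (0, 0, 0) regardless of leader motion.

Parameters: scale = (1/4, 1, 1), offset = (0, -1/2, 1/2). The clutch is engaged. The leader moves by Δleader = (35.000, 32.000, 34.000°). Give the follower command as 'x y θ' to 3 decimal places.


axis x: 1/4·35.000 + 0 = 8.750
axis y: 1·32.000 + -1/2 = 31.500
axis θ: 1·34.000 + 1/2 = 34.500

8.750 31.500 34.500


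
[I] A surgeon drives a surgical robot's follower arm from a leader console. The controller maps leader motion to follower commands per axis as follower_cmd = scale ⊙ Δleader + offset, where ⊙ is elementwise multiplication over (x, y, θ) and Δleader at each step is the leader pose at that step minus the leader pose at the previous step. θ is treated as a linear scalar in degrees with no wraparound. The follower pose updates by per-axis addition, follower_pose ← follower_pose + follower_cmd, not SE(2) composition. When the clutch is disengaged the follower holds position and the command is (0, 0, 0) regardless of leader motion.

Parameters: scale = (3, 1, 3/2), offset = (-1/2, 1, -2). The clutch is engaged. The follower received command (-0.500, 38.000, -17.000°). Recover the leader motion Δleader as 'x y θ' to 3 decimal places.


0.000 37.000 -10.000

axis x: (-0.500 − -1/2) / (3) = 0.000
axis y: (38.000 − 1) / (1) = 37.000
axis θ: (-17.000 − -2) / (3/2) = -10.000


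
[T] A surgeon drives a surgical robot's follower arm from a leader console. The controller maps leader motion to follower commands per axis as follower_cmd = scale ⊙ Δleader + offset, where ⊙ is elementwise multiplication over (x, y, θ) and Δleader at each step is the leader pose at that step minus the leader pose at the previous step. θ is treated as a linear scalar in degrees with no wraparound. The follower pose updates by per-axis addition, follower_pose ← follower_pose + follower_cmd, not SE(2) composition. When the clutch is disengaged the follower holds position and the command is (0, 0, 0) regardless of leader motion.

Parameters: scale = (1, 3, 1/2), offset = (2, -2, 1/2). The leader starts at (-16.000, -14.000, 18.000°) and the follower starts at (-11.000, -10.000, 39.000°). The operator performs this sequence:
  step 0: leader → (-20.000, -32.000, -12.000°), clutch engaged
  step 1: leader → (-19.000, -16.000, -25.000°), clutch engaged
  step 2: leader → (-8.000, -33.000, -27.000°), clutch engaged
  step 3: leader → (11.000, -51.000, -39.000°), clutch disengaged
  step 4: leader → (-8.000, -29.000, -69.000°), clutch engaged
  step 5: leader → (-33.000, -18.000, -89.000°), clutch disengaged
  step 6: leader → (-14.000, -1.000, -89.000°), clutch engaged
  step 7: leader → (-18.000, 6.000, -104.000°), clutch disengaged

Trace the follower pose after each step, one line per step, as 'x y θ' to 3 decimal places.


-13.000 -66.000 24.500
-10.000 -20.000 18.500
3.000 -73.000 18.000
3.000 -73.000 18.000
-14.000 -9.000 3.500
-14.000 -9.000 3.500
7.000 40.000 4.000
7.000 40.000 4.000

step 0: Δleader=(-4.000, -18.000, -30.000°), engaged; cmd=(-2.000, -56.000, -14.500°) → follower=(-13.000, -66.000, 24.500°)
step 1: Δleader=(1.000, 16.000, -13.000°), engaged; cmd=(3.000, 46.000, -6.000°) → follower=(-10.000, -20.000, 18.500°)
step 2: Δleader=(11.000, -17.000, -2.000°), engaged; cmd=(13.000, -53.000, -0.500°) → follower=(3.000, -73.000, 18.000°)
step 3: Δleader=(19.000, -18.000, -12.000°), disengaged; cmd=(0,0,0) → follower holds at (3.000, -73.000, 18.000°)
step 4: Δleader=(-19.000, 22.000, -30.000°), engaged; cmd=(-17.000, 64.000, -14.500°) → follower=(-14.000, -9.000, 3.500°)
step 5: Δleader=(-25.000, 11.000, -20.000°), disengaged; cmd=(0,0,0) → follower holds at (-14.000, -9.000, 3.500°)
step 6: Δleader=(19.000, 17.000, 0.000°), engaged; cmd=(21.000, 49.000, 0.500°) → follower=(7.000, 40.000, 4.000°)
step 7: Δleader=(-4.000, 7.000, -15.000°), disengaged; cmd=(0,0,0) → follower holds at (7.000, 40.000, 4.000°)


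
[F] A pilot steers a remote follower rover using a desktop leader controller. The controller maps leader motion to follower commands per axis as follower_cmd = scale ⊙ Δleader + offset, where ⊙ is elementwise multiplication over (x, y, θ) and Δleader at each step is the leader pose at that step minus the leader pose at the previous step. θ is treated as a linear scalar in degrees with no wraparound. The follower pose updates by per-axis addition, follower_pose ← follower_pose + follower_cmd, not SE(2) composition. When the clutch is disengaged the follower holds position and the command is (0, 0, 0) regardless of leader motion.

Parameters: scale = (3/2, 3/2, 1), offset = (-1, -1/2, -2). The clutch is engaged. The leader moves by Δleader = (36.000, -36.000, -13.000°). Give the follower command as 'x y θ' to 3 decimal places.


axis x: 3/2·36.000 + -1 = 53.000
axis y: 3/2·-36.000 + -1/2 = -54.500
axis θ: 1·-13.000 + -2 = -15.000

53.000 -54.500 -15.000


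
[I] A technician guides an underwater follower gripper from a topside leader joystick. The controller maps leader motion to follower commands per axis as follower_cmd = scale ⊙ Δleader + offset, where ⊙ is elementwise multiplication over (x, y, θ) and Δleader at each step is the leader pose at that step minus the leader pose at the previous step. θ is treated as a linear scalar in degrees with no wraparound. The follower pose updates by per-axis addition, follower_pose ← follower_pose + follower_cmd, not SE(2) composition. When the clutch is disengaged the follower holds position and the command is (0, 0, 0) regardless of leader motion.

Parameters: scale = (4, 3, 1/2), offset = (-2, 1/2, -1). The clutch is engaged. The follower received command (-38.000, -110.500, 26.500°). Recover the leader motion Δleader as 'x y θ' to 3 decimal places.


axis x: (-38.000 − -2) / (4) = -9.000
axis y: (-110.500 − 1/2) / (3) = -37.000
axis θ: (26.500 − -1) / (1/2) = 55.000

-9.000 -37.000 55.000


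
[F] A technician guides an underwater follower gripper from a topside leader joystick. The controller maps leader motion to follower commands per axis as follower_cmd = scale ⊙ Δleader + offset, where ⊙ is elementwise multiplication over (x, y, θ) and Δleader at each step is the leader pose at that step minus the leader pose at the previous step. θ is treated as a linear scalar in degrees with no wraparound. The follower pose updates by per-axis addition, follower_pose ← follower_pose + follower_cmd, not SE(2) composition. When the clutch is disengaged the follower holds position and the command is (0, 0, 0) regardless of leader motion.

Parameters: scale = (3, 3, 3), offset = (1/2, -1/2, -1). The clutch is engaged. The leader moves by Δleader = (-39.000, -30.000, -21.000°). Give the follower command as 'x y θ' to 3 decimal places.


-116.500 -90.500 -64.000

axis x: 3·-39.000 + 1/2 = -116.500
axis y: 3·-30.000 + -1/2 = -90.500
axis θ: 3·-21.000 + -1 = -64.000


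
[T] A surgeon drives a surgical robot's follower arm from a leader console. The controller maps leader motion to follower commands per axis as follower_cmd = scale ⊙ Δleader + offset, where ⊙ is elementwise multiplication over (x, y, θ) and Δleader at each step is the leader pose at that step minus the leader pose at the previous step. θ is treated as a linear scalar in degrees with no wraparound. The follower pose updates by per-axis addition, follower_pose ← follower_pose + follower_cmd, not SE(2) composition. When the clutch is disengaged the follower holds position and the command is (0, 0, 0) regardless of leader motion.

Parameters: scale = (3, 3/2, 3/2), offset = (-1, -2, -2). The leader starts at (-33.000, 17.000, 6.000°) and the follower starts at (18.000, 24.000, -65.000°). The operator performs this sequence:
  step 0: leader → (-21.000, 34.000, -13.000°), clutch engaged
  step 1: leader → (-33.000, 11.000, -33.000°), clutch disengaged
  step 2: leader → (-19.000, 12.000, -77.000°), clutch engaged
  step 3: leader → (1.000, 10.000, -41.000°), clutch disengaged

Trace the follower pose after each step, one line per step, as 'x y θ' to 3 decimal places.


step 0: Δleader=(12.000, 17.000, -19.000°), engaged; cmd=(35.000, 23.500, -30.500°) → follower=(53.000, 47.500, -95.500°)
step 1: Δleader=(-12.000, -23.000, -20.000°), disengaged; cmd=(0,0,0) → follower holds at (53.000, 47.500, -95.500°)
step 2: Δleader=(14.000, 1.000, -44.000°), engaged; cmd=(41.000, -0.500, -68.000°) → follower=(94.000, 47.000, -163.500°)
step 3: Δleader=(20.000, -2.000, 36.000°), disengaged; cmd=(0,0,0) → follower holds at (94.000, 47.000, -163.500°)

53.000 47.500 -95.500
53.000 47.500 -95.500
94.000 47.000 -163.500
94.000 47.000 -163.500


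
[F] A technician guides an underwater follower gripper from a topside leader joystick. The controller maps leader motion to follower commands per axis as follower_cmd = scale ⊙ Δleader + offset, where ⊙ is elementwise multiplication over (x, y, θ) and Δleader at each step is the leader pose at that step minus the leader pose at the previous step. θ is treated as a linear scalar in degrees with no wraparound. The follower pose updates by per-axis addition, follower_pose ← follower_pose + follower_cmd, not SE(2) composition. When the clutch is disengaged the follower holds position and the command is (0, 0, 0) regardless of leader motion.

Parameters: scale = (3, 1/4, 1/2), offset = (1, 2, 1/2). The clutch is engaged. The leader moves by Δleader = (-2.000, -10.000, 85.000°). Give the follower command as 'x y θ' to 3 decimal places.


axis x: 3·-2.000 + 1 = -5.000
axis y: 1/4·-10.000 + 2 = -0.500
axis θ: 1/2·85.000 + 1/2 = 43.000

-5.000 -0.500 43.000


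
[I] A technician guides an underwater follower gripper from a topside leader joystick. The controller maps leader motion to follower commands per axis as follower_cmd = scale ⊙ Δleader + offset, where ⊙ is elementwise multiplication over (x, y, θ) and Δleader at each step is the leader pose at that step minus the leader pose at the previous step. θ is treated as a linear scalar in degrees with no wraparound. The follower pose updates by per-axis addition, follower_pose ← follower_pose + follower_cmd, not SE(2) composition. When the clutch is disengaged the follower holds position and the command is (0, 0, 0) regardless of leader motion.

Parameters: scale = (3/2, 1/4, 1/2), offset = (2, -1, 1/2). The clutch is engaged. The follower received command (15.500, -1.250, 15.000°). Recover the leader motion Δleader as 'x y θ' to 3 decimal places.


axis x: (15.500 − 2) / (3/2) = 9.000
axis y: (-1.250 − -1) / (1/4) = -1.000
axis θ: (15.000 − 1/2) / (1/2) = 29.000

9.000 -1.000 29.000


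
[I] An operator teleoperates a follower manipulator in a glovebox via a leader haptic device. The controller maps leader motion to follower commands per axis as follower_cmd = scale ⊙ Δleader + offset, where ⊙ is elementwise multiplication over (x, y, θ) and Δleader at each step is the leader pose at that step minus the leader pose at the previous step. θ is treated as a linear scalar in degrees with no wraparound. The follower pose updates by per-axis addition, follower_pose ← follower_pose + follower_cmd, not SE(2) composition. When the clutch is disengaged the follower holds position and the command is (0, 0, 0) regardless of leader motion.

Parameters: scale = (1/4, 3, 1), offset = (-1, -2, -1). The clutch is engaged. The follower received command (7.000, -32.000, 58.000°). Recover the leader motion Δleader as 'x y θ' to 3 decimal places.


axis x: (7.000 − -1) / (1/4) = 32.000
axis y: (-32.000 − -2) / (3) = -10.000
axis θ: (58.000 − -1) / (1) = 59.000

32.000 -10.000 59.000


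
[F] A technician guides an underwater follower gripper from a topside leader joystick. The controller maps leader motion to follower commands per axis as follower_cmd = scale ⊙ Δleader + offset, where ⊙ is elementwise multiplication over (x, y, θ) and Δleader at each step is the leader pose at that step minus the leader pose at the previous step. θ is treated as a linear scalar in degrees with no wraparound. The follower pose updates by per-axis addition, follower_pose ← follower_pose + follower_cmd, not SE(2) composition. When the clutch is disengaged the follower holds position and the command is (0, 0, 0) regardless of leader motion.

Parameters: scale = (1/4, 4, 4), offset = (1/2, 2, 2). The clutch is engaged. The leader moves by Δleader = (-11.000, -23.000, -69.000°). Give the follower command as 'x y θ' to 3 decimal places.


-2.250 -90.000 -274.000

axis x: 1/4·-11.000 + 1/2 = -2.250
axis y: 4·-23.000 + 2 = -90.000
axis θ: 4·-69.000 + 2 = -274.000


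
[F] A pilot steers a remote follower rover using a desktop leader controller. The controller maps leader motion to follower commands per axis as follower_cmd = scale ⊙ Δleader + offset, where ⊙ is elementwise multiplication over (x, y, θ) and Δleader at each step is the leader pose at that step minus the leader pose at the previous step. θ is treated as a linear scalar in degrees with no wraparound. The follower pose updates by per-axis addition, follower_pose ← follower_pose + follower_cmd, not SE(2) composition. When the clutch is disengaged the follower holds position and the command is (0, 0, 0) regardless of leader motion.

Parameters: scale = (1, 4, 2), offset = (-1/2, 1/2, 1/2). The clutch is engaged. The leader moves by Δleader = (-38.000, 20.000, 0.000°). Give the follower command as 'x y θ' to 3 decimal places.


axis x: 1·-38.000 + -1/2 = -38.500
axis y: 4·20.000 + 1/2 = 80.500
axis θ: 2·0.000 + 1/2 = 0.500

-38.500 80.500 0.500


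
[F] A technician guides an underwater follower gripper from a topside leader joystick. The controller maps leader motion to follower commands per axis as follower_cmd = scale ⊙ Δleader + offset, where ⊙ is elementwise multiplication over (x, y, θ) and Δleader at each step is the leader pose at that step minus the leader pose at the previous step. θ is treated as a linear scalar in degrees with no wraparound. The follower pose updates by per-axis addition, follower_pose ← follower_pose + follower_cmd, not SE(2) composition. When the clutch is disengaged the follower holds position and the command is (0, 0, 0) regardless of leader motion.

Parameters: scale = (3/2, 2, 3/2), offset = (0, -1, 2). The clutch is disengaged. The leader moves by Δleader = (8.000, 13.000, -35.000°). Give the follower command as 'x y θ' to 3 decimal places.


clutch disengaged → follower holds; cmd = (0, 0, 0)

0.000 0.000 0.000


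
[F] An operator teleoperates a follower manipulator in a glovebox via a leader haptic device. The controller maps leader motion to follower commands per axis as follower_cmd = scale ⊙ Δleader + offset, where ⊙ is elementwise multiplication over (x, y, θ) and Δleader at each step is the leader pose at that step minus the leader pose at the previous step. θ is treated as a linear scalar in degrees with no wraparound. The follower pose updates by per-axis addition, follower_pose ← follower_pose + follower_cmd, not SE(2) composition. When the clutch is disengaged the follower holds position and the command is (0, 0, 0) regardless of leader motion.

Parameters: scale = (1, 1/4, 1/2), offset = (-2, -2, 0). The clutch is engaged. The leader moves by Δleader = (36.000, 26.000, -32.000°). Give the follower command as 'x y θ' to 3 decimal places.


34.000 4.500 -16.000

axis x: 1·36.000 + -2 = 34.000
axis y: 1/4·26.000 + -2 = 4.500
axis θ: 1/2·-32.000 + 0 = -16.000


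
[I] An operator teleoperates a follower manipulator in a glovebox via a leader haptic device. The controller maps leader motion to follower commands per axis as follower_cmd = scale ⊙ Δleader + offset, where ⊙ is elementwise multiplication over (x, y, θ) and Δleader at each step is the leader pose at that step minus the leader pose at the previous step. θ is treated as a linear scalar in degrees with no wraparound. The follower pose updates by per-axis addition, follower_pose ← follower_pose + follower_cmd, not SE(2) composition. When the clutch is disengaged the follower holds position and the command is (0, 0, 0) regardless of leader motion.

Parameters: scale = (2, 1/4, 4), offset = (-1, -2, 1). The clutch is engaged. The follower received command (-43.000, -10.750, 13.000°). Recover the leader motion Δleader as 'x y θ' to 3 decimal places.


-21.000 -35.000 3.000

axis x: (-43.000 − -1) / (2) = -21.000
axis y: (-10.750 − -2) / (1/4) = -35.000
axis θ: (13.000 − 1) / (4) = 3.000


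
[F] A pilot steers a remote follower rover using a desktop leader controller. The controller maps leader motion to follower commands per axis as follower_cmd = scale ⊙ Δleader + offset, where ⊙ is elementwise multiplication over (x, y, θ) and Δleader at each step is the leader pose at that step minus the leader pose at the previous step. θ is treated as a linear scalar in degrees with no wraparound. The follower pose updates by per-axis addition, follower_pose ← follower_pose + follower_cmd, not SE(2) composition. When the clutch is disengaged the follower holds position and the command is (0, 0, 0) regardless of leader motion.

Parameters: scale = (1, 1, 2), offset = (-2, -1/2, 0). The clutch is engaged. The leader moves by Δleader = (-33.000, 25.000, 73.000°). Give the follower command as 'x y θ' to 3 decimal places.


-35.000 24.500 146.000

axis x: 1·-33.000 + -2 = -35.000
axis y: 1·25.000 + -1/2 = 24.500
axis θ: 2·73.000 + 0 = 146.000


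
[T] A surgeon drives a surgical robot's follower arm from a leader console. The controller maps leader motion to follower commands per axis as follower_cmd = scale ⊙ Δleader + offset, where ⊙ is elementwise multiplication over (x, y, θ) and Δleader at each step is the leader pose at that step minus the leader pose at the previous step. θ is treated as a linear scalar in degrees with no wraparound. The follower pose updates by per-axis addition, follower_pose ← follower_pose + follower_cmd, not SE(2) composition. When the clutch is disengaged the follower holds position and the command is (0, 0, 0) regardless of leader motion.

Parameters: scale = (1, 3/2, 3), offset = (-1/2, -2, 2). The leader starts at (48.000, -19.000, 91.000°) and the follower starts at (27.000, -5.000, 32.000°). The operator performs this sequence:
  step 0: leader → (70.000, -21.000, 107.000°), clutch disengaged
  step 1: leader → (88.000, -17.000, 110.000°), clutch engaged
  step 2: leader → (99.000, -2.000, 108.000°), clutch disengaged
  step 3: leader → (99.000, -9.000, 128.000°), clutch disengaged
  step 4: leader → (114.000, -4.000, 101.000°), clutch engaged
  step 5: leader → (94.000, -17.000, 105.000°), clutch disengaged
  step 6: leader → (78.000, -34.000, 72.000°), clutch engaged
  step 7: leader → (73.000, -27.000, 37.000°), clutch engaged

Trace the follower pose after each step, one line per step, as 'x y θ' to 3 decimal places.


step 0: Δleader=(22.000, -2.000, 16.000°), disengaged; cmd=(0,0,0) → follower holds at (27.000, -5.000, 32.000°)
step 1: Δleader=(18.000, 4.000, 3.000°), engaged; cmd=(17.500, 4.000, 11.000°) → follower=(44.500, -1.000, 43.000°)
step 2: Δleader=(11.000, 15.000, -2.000°), disengaged; cmd=(0,0,0) → follower holds at (44.500, -1.000, 43.000°)
step 3: Δleader=(0.000, -7.000, 20.000°), disengaged; cmd=(0,0,0) → follower holds at (44.500, -1.000, 43.000°)
step 4: Δleader=(15.000, 5.000, -27.000°), engaged; cmd=(14.500, 5.500, -79.000°) → follower=(59.000, 4.500, -36.000°)
step 5: Δleader=(-20.000, -13.000, 4.000°), disengaged; cmd=(0,0,0) → follower holds at (59.000, 4.500, -36.000°)
step 6: Δleader=(-16.000, -17.000, -33.000°), engaged; cmd=(-16.500, -27.500, -97.000°) → follower=(42.500, -23.000, -133.000°)
step 7: Δleader=(-5.000, 7.000, -35.000°), engaged; cmd=(-5.500, 8.500, -103.000°) → follower=(37.000, -14.500, -236.000°)

27.000 -5.000 32.000
44.500 -1.000 43.000
44.500 -1.000 43.000
44.500 -1.000 43.000
59.000 4.500 -36.000
59.000 4.500 -36.000
42.500 -23.000 -133.000
37.000 -14.500 -236.000


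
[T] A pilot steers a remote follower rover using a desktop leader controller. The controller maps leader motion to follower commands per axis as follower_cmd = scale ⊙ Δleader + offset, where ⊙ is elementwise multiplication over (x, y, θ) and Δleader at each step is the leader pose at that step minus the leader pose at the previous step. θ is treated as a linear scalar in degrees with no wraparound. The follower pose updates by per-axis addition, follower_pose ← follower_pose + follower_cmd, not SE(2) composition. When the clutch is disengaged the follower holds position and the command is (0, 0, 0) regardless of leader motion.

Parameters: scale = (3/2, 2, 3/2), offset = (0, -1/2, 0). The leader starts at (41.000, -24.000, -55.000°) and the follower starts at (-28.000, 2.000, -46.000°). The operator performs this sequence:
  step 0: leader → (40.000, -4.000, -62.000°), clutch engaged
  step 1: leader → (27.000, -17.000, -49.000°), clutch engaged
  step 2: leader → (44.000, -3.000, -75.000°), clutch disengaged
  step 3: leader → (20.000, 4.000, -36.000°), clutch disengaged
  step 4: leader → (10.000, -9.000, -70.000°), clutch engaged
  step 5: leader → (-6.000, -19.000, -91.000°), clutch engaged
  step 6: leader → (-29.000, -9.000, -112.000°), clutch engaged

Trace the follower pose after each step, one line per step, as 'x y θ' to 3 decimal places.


step 0: Δleader=(-1.000, 20.000, -7.000°), engaged; cmd=(-1.500, 39.500, -10.500°) → follower=(-29.500, 41.500, -56.500°)
step 1: Δleader=(-13.000, -13.000, 13.000°), engaged; cmd=(-19.500, -26.500, 19.500°) → follower=(-49.000, 15.000, -37.000°)
step 2: Δleader=(17.000, 14.000, -26.000°), disengaged; cmd=(0,0,0) → follower holds at (-49.000, 15.000, -37.000°)
step 3: Δleader=(-24.000, 7.000, 39.000°), disengaged; cmd=(0,0,0) → follower holds at (-49.000, 15.000, -37.000°)
step 4: Δleader=(-10.000, -13.000, -34.000°), engaged; cmd=(-15.000, -26.500, -51.000°) → follower=(-64.000, -11.500, -88.000°)
step 5: Δleader=(-16.000, -10.000, -21.000°), engaged; cmd=(-24.000, -20.500, -31.500°) → follower=(-88.000, -32.000, -119.500°)
step 6: Δleader=(-23.000, 10.000, -21.000°), engaged; cmd=(-34.500, 19.500, -31.500°) → follower=(-122.500, -12.500, -151.000°)

-29.500 41.500 -56.500
-49.000 15.000 -37.000
-49.000 15.000 -37.000
-49.000 15.000 -37.000
-64.000 -11.500 -88.000
-88.000 -32.000 -119.500
-122.500 -12.500 -151.000


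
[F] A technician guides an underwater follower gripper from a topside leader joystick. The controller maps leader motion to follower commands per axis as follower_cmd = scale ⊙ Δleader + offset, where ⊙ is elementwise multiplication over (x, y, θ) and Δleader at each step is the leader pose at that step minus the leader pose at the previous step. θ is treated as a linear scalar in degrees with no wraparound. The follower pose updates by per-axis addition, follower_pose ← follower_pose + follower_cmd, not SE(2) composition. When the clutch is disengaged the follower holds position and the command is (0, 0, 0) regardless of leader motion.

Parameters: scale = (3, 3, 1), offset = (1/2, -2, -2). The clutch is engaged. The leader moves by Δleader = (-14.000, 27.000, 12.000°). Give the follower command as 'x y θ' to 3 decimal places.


-41.500 79.000 10.000

axis x: 3·-14.000 + 1/2 = -41.500
axis y: 3·27.000 + -2 = 79.000
axis θ: 1·12.000 + -2 = 10.000


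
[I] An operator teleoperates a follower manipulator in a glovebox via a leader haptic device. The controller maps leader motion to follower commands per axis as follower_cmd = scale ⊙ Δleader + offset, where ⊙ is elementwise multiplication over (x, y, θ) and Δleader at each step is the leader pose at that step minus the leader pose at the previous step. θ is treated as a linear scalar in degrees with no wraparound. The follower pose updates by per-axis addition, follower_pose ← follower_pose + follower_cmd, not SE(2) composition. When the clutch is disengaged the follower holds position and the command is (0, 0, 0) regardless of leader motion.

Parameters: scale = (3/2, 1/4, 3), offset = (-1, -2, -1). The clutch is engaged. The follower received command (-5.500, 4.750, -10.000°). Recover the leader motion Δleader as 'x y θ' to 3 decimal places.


axis x: (-5.500 − -1) / (3/2) = -3.000
axis y: (4.750 − -2) / (1/4) = 27.000
axis θ: (-10.000 − -1) / (3) = -3.000

-3.000 27.000 -3.000


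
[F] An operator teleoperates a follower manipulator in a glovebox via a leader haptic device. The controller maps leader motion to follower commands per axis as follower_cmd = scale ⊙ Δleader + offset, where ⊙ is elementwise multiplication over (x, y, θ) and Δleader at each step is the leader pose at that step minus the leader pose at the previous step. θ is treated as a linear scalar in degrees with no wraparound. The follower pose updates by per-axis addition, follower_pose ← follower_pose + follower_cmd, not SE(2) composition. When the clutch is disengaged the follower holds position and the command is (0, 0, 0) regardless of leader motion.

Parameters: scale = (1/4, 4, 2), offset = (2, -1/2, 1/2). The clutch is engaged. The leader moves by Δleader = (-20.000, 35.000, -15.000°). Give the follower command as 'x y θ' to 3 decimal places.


-3.000 139.500 -29.500

axis x: 1/4·-20.000 + 2 = -3.000
axis y: 4·35.000 + -1/2 = 139.500
axis θ: 2·-15.000 + 1/2 = -29.500
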